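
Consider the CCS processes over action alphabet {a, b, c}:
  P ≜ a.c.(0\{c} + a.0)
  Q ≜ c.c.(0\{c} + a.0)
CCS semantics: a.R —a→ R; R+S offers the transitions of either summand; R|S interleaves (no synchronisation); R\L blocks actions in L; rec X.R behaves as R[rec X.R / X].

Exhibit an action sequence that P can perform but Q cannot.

LTS(P): 4 reachable states
  u0 = a.c.(0\{c} + a.0) ⊢ --a--▸ u1
  u1 = c.(0\{c} + a.0) ⊢ --c--▸ u2
  u2 = 0\{c} + a.0 ⊢ --a--▸ u3
  u3 = 0 ⊢ ∅
LTS(Q): 4 reachable states
  v0 = c.c.(0\{c} + a.0) ⊢ --c--▸ v1
  v1 = c.(0\{c} + a.0) ⊢ --c--▸ v2
  v2 = 0\{c} + a.0 ⊢ --a--▸ v3
  v3 = 0 ⊢ ∅
Trace ⟨a⟩ through P, begin at {u0}:
  [1] a ⇒ {u1}
  — P admits the full trace.
Trace ⟨a⟩ through Q, begin at {v0}:
  [1] a ⇒ no successor for Q

a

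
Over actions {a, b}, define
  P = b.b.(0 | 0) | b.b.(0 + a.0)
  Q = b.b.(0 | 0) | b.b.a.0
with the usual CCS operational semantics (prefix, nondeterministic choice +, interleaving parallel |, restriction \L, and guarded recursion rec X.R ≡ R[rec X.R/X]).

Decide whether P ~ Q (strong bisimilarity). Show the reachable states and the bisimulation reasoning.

P ~ Q

P's transition system — 12 states:
  p0 = b.b.(0 | 0) | b.b.(0 + a.0) ⊢ --b--▸ p1, --b--▸ p2
  p1 = b.(0 | 0) | b.b.(0 + a.0) ⊢ --b--▸ p3, --b--▸ p4
  p2 = b.b.(0 | 0) | b.(0 + a.0) ⊢ --b--▸ p4, --b--▸ p5
  p3 = 0 | 0 | b.b.(0 + a.0) ⊢ --b--▸ p6
  p4 = b.(0 | 0) | b.(0 + a.0) ⊢ --b--▸ p6, --b--▸ p7
  p5 = b.b.(0 | 0) | (0 + a.0) ⊢ --a--▸ p8, --b--▸ p7
  p6 = 0 | 0 | b.(0 + a.0) ⊢ --b--▸ p9
  p7 = b.(0 | 0) | (0 + a.0) ⊢ --a--▸ p10, --b--▸ p9
  p8 = b.b.(0 | 0) | 0 ⊢ --b--▸ p10
  p9 = 0 | 0 | (0 + a.0) ⊢ --a--▸ p11
  p10 = b.(0 | 0) | 0 ⊢ --b--▸ p11
  p11 = 0 | 0 | 0 ⊢ (no moves)
Q's transition system — 12 states:
  q0 = b.b.(0 | 0) | b.b.a.0 ⊢ --b--▸ q1, --b--▸ q2
  q1 = b.(0 | 0) | b.b.a.0 ⊢ --b--▸ q3, --b--▸ q4
  q2 = b.b.(0 | 0) | b.a.0 ⊢ --b--▸ q4, --b--▸ q5
  q3 = 0 | 0 | b.b.a.0 ⊢ --b--▸ q6
  q4 = b.(0 | 0) | b.a.0 ⊢ --b--▸ q6, --b--▸ q7
  q5 = b.b.(0 | 0) | a.0 ⊢ --a--▸ q8, --b--▸ q7
  q6 = 0 | 0 | b.a.0 ⊢ --b--▸ q9
  q7 = b.(0 | 0) | a.0 ⊢ --a--▸ q10, --b--▸ q9
  q8 = b.b.(0 | 0) | 0 ⊢ --b--▸ q10
  q9 = 0 | 0 | a.0 ⊢ --a--▸ q11
  q10 = b.(0 | 0) | 0 ⊢ --b--▸ q11
  q11 = 0 | 0 | 0 ⊢ (no moves)
Coarsest stable partition (strong bisimilarity classes):
  B0 = {p0, q0}
  B1 = {p1, q1}
  B2 = {p3, q3}
  B3 = {p6, q6}
  B4 = {p9, q9}
  B5 = {p11, q11}
  B6 = {p4, q4}
  B7 = {p7, q7}
  B8 = {p10, q10}
  B9 = {p2, q2}
  B10 = {p5, q5}
  B11 = {p8, q8}
p0 ∈ B0, q0 ∈ B0 → same block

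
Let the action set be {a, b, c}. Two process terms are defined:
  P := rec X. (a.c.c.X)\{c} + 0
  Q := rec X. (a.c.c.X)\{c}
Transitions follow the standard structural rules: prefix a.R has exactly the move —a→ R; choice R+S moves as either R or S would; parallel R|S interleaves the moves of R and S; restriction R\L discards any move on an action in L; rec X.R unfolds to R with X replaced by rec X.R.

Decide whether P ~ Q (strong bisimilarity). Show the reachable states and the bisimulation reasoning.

Reachable graph of P (2 states):
  p0 = rec X. (a.c.c.X)\{c} + 0 :: --a--▸ p1
  p1 = (c.c.(rec X. (a.c.c.X)\{c} + 0))\{c} :: ·
Reachable graph of Q (2 states):
  q0 = rec X. (a.c.c.X)\{c} :: --a--▸ q1
  q1 = (c.c.(rec X. (a.c.c.X)\{c}))\{c} :: ·
Partition-refinement fixed point:
  B0 = {p0, q0}
  B1 = {p1, q1}
p0 ∈ B0, q0 ∈ B0 → same block

P ~ Q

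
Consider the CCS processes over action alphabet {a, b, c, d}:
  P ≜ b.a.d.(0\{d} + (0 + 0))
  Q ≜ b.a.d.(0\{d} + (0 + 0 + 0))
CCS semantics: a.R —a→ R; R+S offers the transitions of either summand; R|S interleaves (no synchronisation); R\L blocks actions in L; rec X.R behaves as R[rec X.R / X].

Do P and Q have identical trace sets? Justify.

Reachable graph of P (4 states):
  u0 = b.a.d.(0\{d} + (0 + 0)) has moves =b=> u1
  u1 = a.d.(0\{d} + (0 + 0)) has moves =a=> u2
  u2 = d.(0\{d} + (0 + 0)) has moves =d=> u3
  u3 = 0\{d} + (0 + 0) has moves stopped
Reachable graph of Q (4 states):
  v0 = b.a.d.(0\{d} + (0 + 0 + 0)) has moves =b=> v1
  v1 = a.d.(0\{d} + (0 + 0 + 0)) has moves =a=> v2
  v2 = d.(0\{d} + (0 + 0 + 0)) has moves =d=> v3
  v3 = 0\{d} + (0 + 0 + 0) has moves stopped
Partition-refinement fixed point:
  B0 = {u0, v0}
  B1 = {u1, v1}
  B2 = {u2, v2}
  B3 = {u3, v3}
u0 ∈ B0, v0 ∈ B0 → same block
Bisimilar ⇒ trace-equivalent.

traces(P) = traces(Q)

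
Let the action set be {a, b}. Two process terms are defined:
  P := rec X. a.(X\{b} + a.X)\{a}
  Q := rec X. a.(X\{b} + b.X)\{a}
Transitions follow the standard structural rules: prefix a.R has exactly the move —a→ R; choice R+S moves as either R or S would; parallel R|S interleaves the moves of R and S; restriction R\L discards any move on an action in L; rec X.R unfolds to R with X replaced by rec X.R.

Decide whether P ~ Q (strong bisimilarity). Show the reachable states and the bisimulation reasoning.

NO

Reachable graph of P (2 states):
  p0 = rec X. a.(X\{b} + a.X)\{a} → ··a··> p1
  p1 = ((rec X. a.(X\{b} + a.X)\{a})\{b} + a.(rec X. a.(X\{b} + a.X)\{a}))\{a} → (no moves)
Reachable graph of Q (3 states):
  q0 = rec X. a.(X\{b} + b.X)\{a} → ··a··> q1
  q1 = ((rec X. a.(X\{b} + b.X)\{a})\{b} + b.(rec X. a.(X\{b} + b.X)\{a}))\{a} → ··b··> q2
  q2 = (rec X. a.(X\{b} + b.X)\{a})\{a} → (no moves)
Coarsest stable partition (strong bisimilarity classes):
  B0 = {p0}
  B1 = {p1, q2}
  B2 = {q0}
  B3 = {q1}
p0 ∈ B0, q0 ∈ B2 → different blocks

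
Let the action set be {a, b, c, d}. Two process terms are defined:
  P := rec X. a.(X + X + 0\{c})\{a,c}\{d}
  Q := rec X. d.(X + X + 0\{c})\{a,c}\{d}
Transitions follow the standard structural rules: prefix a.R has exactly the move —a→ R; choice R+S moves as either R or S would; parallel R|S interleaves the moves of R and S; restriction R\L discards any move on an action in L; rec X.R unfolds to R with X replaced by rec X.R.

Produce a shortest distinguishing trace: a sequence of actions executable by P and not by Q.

P's transition system — 2 states:
  s0 = rec X. a.(X + X + 0\{c})\{a,c}\{d} :: —a→ s1
  s1 = ((rec X. a.(X + X + 0\{c})\{a,c}\{d}) + (rec X. a.(X + X + 0\{c})\{a,c}\{d}) + 0\{c})\{a,c}\{d} :: stopped
Q's transition system — 2 states:
  t0 = rec X. d.(X + X + 0\{c})\{a,c}\{d} :: —d→ t1
  t1 = ((rec X. d.(X + X + 0\{c})\{a,c}\{d}) + (rec X. d.(X + X + 0\{c})\{a,c}\{d}) + 0\{c})\{a,c}\{d} :: stopped
Executing a from P (initial set {s0}):
  step 1 (a): {s1}
  P completes σ.
Executing a from Q (initial set {t0}):
  step 1 (a): ∅ (Q stuck)

a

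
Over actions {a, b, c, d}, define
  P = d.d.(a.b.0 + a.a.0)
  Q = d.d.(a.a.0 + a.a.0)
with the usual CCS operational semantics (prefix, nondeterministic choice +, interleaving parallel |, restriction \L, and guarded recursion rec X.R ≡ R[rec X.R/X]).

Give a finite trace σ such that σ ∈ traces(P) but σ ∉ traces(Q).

LTS(P): 6 reachable states
  p0 = d.d.(a.b.0 + a.a.0) has moves --d--▸ p1
  p1 = d.(a.b.0 + a.a.0) has moves --d--▸ p2
  p2 = a.b.0 + a.a.0 has moves --a--▸ p3, --a--▸ p4
  p3 = a.0 has moves --a--▸ p5
  p4 = b.0 has moves --b--▸ p5
  p5 = 0 has moves ·
LTS(Q): 5 reachable states
  q0 = d.d.(a.a.0 + a.a.0) has moves --d--▸ q1
  q1 = d.(a.a.0 + a.a.0) has moves --d--▸ q2
  q2 = a.a.0 + a.a.0 has moves --a--▸ q3
  q3 = a.0 has moves --a--▸ q4
  q4 = 0 has moves ·
Trace ⟨ddab⟩ through P, begin at {p0}:
  step 1 (d): {p1}
  step 2 (d): {p2}
  step 3 (a): {p3, p4}
  step 4 (b): {p5}
  P completes σ.
Trace ⟨ddab⟩ through Q, begin at {q0}:
  step 1 (d): {q1}
  step 2 (d): {q2}
  step 3 (a): {q3}
  step 4 (b): no successor for Q

ddab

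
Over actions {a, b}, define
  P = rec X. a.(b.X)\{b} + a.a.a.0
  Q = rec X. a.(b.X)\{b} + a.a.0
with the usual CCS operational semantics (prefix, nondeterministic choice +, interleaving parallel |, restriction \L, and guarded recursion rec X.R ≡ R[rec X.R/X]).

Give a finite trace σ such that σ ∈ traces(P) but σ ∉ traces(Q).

aaa

LTS(P): 5 reachable states
  s0 = rec X. a.(b.X)\{b} + a.a.a.0 :: -a-> s1, -a-> s2
  s1 = (b.(rec X. a.(b.X)\{b} + a.a.a.0))\{b} :: ∅
  s2 = a.a.0 :: -a-> s3
  s3 = a.0 :: -a-> s4
  s4 = 0 :: ∅
LTS(Q): 4 reachable states
  t0 = rec X. a.(b.X)\{b} + a.a.0 :: -a-> t1, -a-> t2
  t1 = (b.(rec X. a.(b.X)\{b} + a.a.0))\{b} :: ∅
  t2 = a.0 :: -a-> t3
  t3 = 0 :: ∅
Run σ = ⟨aaa⟩ on P: start {s0}
  [1] a ⇒ {s1, s2}
  [2] a ⇒ {s3}
  [3] a ⇒ {s4}
  ✓ P
Run σ = ⟨aaa⟩ on Q: start {t0}
  [1] a ⇒ {t1, t2}
  [2] a ⇒ {t3}
  [3] a ⇒ ∅  — Q cannot continue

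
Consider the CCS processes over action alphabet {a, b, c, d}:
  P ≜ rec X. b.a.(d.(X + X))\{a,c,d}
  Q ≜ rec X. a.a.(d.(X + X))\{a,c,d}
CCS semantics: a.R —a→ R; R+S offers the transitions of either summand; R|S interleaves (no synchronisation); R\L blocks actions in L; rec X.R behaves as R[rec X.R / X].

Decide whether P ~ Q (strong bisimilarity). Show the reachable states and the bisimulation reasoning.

LTS(P): 3 reachable states
  u0 = rec X. b.a.(d.(X + X))\{a,c,d} :: —b→ u1
  u1 = a.(d.((rec X. b.a.(d.(X + X))\{a,c,d}) + (rec X. b.a.(d.(X + X))\{a,c,d})))\{a,c,d} :: —a→ u2
  u2 = (d.((rec X. b.a.(d.(X + X))\{a,c,d}) + (rec X. b.a.(d.(X + X))\{a,c,d})))\{a,c,d} :: (no moves)
LTS(Q): 3 reachable states
  v0 = rec X. a.a.(d.(X + X))\{a,c,d} :: —a→ v1
  v1 = a.(d.((rec X. a.a.(d.(X + X))\{a,c,d}) + (rec X. a.a.(d.(X + X))\{a,c,d})))\{a,c,d} :: —a→ v2
  v2 = (d.((rec X. a.a.(d.(X + X))\{a,c,d}) + (rec X. a.a.(d.(X + X))\{a,c,d})))\{a,c,d} :: (no moves)
Partition-refinement fixed point:
  B0 = {u0}
  B1 = {u1, v1}
  B2 = {u2, v2}
  B3 = {v0}
u0 ∈ B0, v0 ∈ B3 → different blocks

not bisimilar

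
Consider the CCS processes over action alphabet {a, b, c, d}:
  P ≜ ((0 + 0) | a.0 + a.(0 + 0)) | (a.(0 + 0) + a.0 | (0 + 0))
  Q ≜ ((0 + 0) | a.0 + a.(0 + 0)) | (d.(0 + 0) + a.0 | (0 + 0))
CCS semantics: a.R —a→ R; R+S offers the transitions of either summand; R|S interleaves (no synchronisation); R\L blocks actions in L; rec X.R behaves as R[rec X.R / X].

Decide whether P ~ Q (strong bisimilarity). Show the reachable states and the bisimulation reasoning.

P's transition system — 9 states:
  s0 = ((0 + 0) | a.0 + a.(0 + 0)) | (a.(0 + 0) + a.0 | (0 + 0)) → --a--▸ s1, --a--▸ s2, --a--▸ s3, --a--▸ s4
  s1 = ((0 + 0) | a.0 + a.(0 + 0)) | (0 + 0) → --a--▸ s5, --a--▸ s6
  s2 = ((0 + 0) | a.0 + a.(0 + 0)) | (0 | (0 + 0)) → --a--▸ s7, --a--▸ s8
  s3 = (0 + 0) | (a.(0 + 0) + a.0 | (0 + 0)) → --a--▸ s5, --a--▸ s7
  s4 = (0 + 0) | 0 | (a.(0 + 0) + a.0 | (0 + 0)) → --a--▸ s6, --a--▸ s8
  s5 = (0 + 0) | (0 + 0) → ∅
  s6 = (0 + 0) | 0 | (0 + 0) → ∅
  s7 = (0 + 0) | (0 | (0 + 0)) → ∅
  s8 = (0 + 0) | 0 | (0 | (0 + 0)) → ∅
Q's transition system — 9 states:
  t0 = ((0 + 0) | a.0 + a.(0 + 0)) | (d.(0 + 0) + a.0 | (0 + 0)) → --a--▸ t1, --a--▸ t2, --a--▸ t3, --d--▸ t4
  t1 = ((0 + 0) | a.0 + a.(0 + 0)) | (0 | (0 + 0)) → --a--▸ t5, --a--▸ t6
  t2 = (0 + 0) | (d.(0 + 0) + a.0 | (0 + 0)) → --a--▸ t5, --d--▸ t7
  t3 = (0 + 0) | 0 | (d.(0 + 0) + a.0 | (0 + 0)) → --a--▸ t6, --d--▸ t8
  t4 = ((0 + 0) | a.0 + a.(0 + 0)) | (0 + 0) → --a--▸ t7, --a--▸ t8
  t5 = (0 + 0) | (0 | (0 + 0)) → ∅
  t6 = (0 + 0) | 0 | (0 | (0 + 0)) → ∅
  t7 = (0 + 0) | (0 + 0) → ∅
  t8 = (0 + 0) | 0 | (0 + 0) → ∅
Coarsest stable partition (strong bisimilarity classes):
  B0 = {s0}
  B1 = {s1, s2, s3, s4, t1, t4}
  B2 = {s5, s6, s7, s8, t5, t6, t7, t8}
  B3 = {t0}
  B4 = {t2, t3}
s0 ∈ B0, t0 ∈ B3 → different blocks

NO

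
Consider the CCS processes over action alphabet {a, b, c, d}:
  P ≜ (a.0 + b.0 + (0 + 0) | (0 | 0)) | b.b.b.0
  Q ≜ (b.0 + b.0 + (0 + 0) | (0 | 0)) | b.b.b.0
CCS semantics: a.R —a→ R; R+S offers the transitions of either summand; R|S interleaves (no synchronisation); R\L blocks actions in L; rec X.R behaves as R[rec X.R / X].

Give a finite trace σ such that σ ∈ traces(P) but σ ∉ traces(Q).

a

Reachable graph of P (8 states):
  u0 = (a.0 + b.0 + (0 + 0) | (0 | 0)) | b.b.b.0 ⊢ —a→ u1, —b→ u1, —b→ u2
  u1 = 0 | b.b.b.0 ⊢ —b→ u3
  u2 = (a.0 + b.0 + (0 + 0) | (0 | 0)) | b.b.0 ⊢ —a→ u3, —b→ u3, —b→ u4
  u3 = 0 | b.b.0 ⊢ —b→ u5
  u4 = (a.0 + b.0 + (0 + 0) | (0 | 0)) | b.0 ⊢ —a→ u5, —b→ u5, —b→ u6
  u5 = 0 | b.0 ⊢ —b→ u7
  u6 = (a.0 + b.0 + (0 + 0) | (0 | 0)) | 0 ⊢ —a→ u7, —b→ u7
  u7 = 0 | 0 ⊢ (no moves)
Reachable graph of Q (8 states):
  v0 = (b.0 + b.0 + (0 + 0) | (0 | 0)) | b.b.b.0 ⊢ —b→ v1, —b→ v2
  v1 = (b.0 + b.0 + (0 + 0) | (0 | 0)) | b.b.0 ⊢ —b→ v3, —b→ v4
  v2 = 0 | b.b.b.0 ⊢ —b→ v4
  v3 = (b.0 + b.0 + (0 + 0) | (0 | 0)) | b.0 ⊢ —b→ v5, —b→ v6
  v4 = 0 | b.b.0 ⊢ —b→ v6
  v5 = (b.0 + b.0 + (0 + 0) | (0 | 0)) | 0 ⊢ —b→ v7
  v6 = 0 | b.0 ⊢ —b→ v7
  v7 = 0 | 0 ⊢ (no moves)
Executing a from P (initial set {u0}):
  step 1 (a): {u1}
  P completes σ.
Executing a from Q (initial set {v0}):
  step 1 (a): ∅  — Q cannot continue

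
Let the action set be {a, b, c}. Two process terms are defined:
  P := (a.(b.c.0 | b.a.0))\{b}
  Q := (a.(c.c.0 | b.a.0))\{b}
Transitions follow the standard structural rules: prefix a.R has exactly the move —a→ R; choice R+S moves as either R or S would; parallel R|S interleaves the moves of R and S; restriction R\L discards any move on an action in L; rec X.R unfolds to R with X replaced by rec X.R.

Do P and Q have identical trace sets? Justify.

NO — witness ⟨ac⟩

Reachable graph of P (2 states):
  m0 = (a.(b.c.0 | b.a.0))\{b} :: =a=> m1
  m1 = (b.c.0 | b.a.0)\{b} :: ·
Reachable graph of Q (4 states):
  n0 = (a.(c.c.0 | b.a.0))\{b} :: =a=> n1
  n1 = (c.c.0 | b.a.0)\{b} :: =c=> n2
  n2 = (c.0 | b.a.0)\{b} :: =c=> n3
  n3 = (0 | b.a.0)\{b} :: ·
Trace ⟨ac⟩ through Q, begin at {n0}:
  step 1 (a): {n1}
  step 2 (c): {n2}
  ✓ Q
Trace ⟨ac⟩ through P, begin at {m0}:
  step 1 (a): {m1}
  step 2 (c): ∅  — P cannot continue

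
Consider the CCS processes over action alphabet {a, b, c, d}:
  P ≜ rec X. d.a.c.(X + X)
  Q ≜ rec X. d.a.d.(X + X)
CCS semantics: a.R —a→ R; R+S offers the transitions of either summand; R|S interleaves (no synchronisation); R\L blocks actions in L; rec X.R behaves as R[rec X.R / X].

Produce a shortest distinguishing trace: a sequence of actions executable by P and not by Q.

dac

Reachable graph of P (4 states):
  s0 = rec X. d.a.c.(X + X) → -d-> s1
  s1 = a.c.((rec X. d.a.c.(X + X)) + (rec X. d.a.c.(X + X))) → -a-> s2
  s2 = c.((rec X. d.a.c.(X + X)) + (rec X. d.a.c.(X + X))) → -c-> s3
  s3 = (rec X. d.a.c.(X + X)) + (rec X. d.a.c.(X + X)) → -d-> s1
Reachable graph of Q (4 states):
  t0 = rec X. d.a.d.(X + X) → -d-> t1
  t1 = a.d.((rec X. d.a.d.(X + X)) + (rec X. d.a.d.(X + X))) → -a-> t2
  t2 = d.((rec X. d.a.d.(X + X)) + (rec X. d.a.d.(X + X))) → -d-> t3
  t3 = (rec X. d.a.d.(X + X)) + (rec X. d.a.d.(X + X)) → -d-> t1
Executing dac from P (initial set {s0}):
  after d @ step 1: {s1}
  after a @ step 2: {s2}
  after c @ step 3: {s3}
  — P admits the full trace.
Executing dac from Q (initial set {t0}):
  after d @ step 1: {t1}
  after a @ step 2: {t2}
  after c @ step 3: no successor for Q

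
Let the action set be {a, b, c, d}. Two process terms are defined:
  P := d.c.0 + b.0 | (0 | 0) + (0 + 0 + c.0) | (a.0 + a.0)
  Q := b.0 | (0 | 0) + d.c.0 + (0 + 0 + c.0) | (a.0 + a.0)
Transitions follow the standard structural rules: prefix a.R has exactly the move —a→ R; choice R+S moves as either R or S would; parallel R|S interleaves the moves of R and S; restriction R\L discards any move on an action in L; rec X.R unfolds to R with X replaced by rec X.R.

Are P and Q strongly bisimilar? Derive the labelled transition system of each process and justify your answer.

Reachable graph of P (7 states):
  u0 = d.c.0 + b.0 | (0 | 0) + (0 + 0 + c.0) | (a.0 + a.0) ⊢ ··a··> u1, ··b··> u2, ··c··> u3, ··d··> u4
  u1 = (0 + 0 + c.0) | 0 ⊢ ··c··> u5
  u2 = 0 | (0 | 0) ⊢ deadlocked
  u3 = 0 | (a.0 + a.0) ⊢ ··a··> u5
  u4 = c.0 ⊢ ··c··> u6
  u5 = 0 | 0 ⊢ deadlocked
  u6 = 0 ⊢ deadlocked
Reachable graph of Q (7 states):
  v0 = b.0 | (0 | 0) + d.c.0 + (0 + 0 + c.0) | (a.0 + a.0) ⊢ ··a··> v1, ··b··> v2, ··c··> v3, ··d··> v4
  v1 = (0 + 0 + c.0) | 0 ⊢ ··c··> v5
  v2 = 0 | (0 | 0) ⊢ deadlocked
  v3 = 0 | (a.0 + a.0) ⊢ ··a··> v5
  v4 = c.0 ⊢ ··c··> v6
  v5 = 0 | 0 ⊢ deadlocked
  v6 = 0 ⊢ deadlocked
Partition-refinement fixed point:
  B0 = {u0, v0}
  B1 = {u2, u5, u6, v2, v5, v6}
  B2 = {u1, u4, v1, v4}
  B3 = {u3, v3}
u0 ∈ B0, v0 ∈ B0 → same block

bisimilar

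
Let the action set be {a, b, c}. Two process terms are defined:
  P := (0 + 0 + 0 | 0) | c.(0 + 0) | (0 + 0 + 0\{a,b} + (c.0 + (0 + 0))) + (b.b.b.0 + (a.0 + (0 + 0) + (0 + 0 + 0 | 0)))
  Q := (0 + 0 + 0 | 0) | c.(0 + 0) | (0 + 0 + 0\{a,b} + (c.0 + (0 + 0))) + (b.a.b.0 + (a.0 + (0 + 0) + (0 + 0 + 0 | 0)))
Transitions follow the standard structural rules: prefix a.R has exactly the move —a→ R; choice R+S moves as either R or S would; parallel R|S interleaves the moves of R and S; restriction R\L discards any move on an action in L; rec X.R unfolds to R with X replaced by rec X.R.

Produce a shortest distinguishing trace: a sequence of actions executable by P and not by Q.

Reachable graph of P (7 states):
  s0 = (0 + 0 + 0 | 0) | c.(0 + 0) | (0 + 0 + 0\{a,b} + (c.0 + (0 + 0))) + (b.b.b.0 + (a.0 + (0 + 0) + (0 + 0 + 0 | 0))) → —a→ s1, —b→ s2, —c→ s3, —c→ s4
  s1 = 0 → ·
  s2 = b.b.0 → —b→ s5
  s3 = (0 + 0 + 0 | 0) | (0 + 0) | (0 + 0 + 0\{a,b} + (c.0 + (0 + 0))) → —c→ s6
  s4 = (0 + 0 + 0 | 0) | c.(0 + 0) | 0 → —c→ s6
  s5 = b.0 → —b→ s1
  s6 = (0 + 0 + 0 | 0) | (0 + 0) | 0 → ·
Reachable graph of Q (7 states):
  t0 = (0 + 0 + 0 | 0) | c.(0 + 0) | (0 + 0 + 0\{a,b} + (c.0 + (0 + 0))) + (b.a.b.0 + (a.0 + (0 + 0) + (0 + 0 + 0 | 0))) → —a→ t1, —b→ t2, —c→ t3, —c→ t4
  t1 = 0 → ·
  t2 = a.b.0 → —a→ t5
  t3 = (0 + 0 + 0 | 0) | (0 + 0) | (0 + 0 + 0\{a,b} + (c.0 + (0 + 0))) → —c→ t6
  t4 = (0 + 0 + 0 | 0) | c.(0 + 0) | 0 → —c→ t6
  t5 = b.0 → —b→ t1
  t6 = (0 + 0 + 0 | 0) | (0 + 0) | 0 → ·
Run σ = ⟨bb⟩ on P: start {s0}
  step 1 (b): {s2}
  step 2 (b): {s5}
  ✓ P
Run σ = ⟨bb⟩ on Q: start {t0}
  step 1 (b): {t2}
  step 2 (b): no successor for Q

bb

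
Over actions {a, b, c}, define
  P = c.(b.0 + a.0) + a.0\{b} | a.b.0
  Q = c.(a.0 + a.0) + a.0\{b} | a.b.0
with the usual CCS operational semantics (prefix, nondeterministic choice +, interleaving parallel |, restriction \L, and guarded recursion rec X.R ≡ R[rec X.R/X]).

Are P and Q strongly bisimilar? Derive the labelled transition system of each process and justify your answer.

Reachable graph of P (8 states):
  m0 = c.(b.0 + a.0) + a.0\{b} | a.b.0 | ··a··> m1, ··a··> m2, ··c··> m3
  m1 = 0\{b} | a.b.0 | ··a··> m4
  m2 = a.0\{b} | b.0 | ··a··> m4, ··b··> m5
  m3 = b.0 + a.0 | ··a··> m6, ··b··> m6
  m4 = 0\{b} | b.0 | ··b··> m7
  m5 = a.0\{b} | 0 | ··a··> m7
  m6 = 0 | ∅
  m7 = 0\{b} | 0 | ∅
Reachable graph of Q (8 states):
  n0 = c.(a.0 + a.0) + a.0\{b} | a.b.0 | ··a··> n1, ··a··> n2, ··c··> n3
  n1 = 0\{b} | a.b.0 | ··a··> n4
  n2 = a.0\{b} | b.0 | ··a··> n4, ··b··> n5
  n3 = a.0 + a.0 | ··a··> n6
  n4 = 0\{b} | b.0 | ··b··> n7
  n5 = a.0\{b} | 0 | ··a··> n7
  n6 = 0 | ∅
  n7 = 0\{b} | 0 | ∅
Bisimilarity quotient blocks:
  B0 = {m0}
  B1 = {m3}
  B2 = {m6, m7, n6, n7}
  B3 = {m1, n1}
  B4 = {m4, n4}
  B5 = {m2, n2}
  B6 = {m5, n3, n5}
  B7 = {n0}
m0 ∈ B0, n0 ∈ B7 → different blocks

NO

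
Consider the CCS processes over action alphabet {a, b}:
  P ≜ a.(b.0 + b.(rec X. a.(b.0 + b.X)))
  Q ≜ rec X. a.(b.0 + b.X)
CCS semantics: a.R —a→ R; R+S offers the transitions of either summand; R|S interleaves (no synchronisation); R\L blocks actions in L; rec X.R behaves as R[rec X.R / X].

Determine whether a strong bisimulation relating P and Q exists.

bisimilar

P's transition system — 4 states:
  s0 = a.(b.0 + b.(rec X. a.(b.0 + b.X))) has moves =a=> s1
  s1 = b.0 + b.(rec X. a.(b.0 + b.X)) has moves =b=> s2, =b=> s3
  s2 = 0 has moves stopped
  s3 = rec X. a.(b.0 + b.X) has moves =a=> s1
Q's transition system — 3 states:
  t0 = rec X. a.(b.0 + b.X) has moves =a=> t1
  t1 = b.0 + b.(rec X. a.(b.0 + b.X)) has moves =b=> t0, =b=> t2
  t2 = 0 has moves stopped
Coarsest stable partition (strong bisimilarity classes):
  B0 = {s0, s3, t0}
  B1 = {s1, t1}
  B2 = {s2, t2}
s0 ∈ B0, t0 ∈ B0 → same block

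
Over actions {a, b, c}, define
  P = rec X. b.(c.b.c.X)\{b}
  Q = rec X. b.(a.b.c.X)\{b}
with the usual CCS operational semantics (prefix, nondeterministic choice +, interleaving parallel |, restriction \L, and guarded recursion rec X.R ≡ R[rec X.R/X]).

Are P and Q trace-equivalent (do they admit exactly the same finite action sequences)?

NO — witness ⟨bc⟩

P's transition system — 3 states:
  u0 = rec X. b.(c.b.c.X)\{b} | =b=> u1
  u1 = (c.b.c.(rec X. b.(c.b.c.X)\{b}))\{b} | =c=> u2
  u2 = (b.c.(rec X. b.(c.b.c.X)\{b}))\{b} | stopped
Q's transition system — 3 states:
  v0 = rec X. b.(a.b.c.X)\{b} | =b=> v1
  v1 = (a.b.c.(rec X. b.(a.b.c.X)\{b}))\{b} | =a=> v2
  v2 = (b.c.(rec X. b.(a.b.c.X)\{b}))\{b} | stopped
Run σ = ⟨bc⟩ on P: start {u0}
  [1] b ⇒ {u1}
  [2] c ⇒ {u2}
  P completes σ.
Run σ = ⟨bc⟩ on Q: start {v0}
  [1] b ⇒ {v1}
  [2] c ⇒ ∅  — Q cannot continue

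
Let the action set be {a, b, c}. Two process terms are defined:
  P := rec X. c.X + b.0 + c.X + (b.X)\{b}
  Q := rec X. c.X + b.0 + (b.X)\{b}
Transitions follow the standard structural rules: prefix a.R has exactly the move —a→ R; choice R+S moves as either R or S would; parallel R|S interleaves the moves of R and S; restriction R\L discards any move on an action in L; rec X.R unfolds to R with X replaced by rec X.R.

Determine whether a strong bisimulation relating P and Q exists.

Reachable graph of P (2 states):
  m0 = rec X. c.X + b.0 + c.X + (b.X)\{b} | —b→ m1, —c→ m0
  m1 = 0 | ∅
Reachable graph of Q (2 states):
  n0 = rec X. c.X + b.0 + (b.X)\{b} | —b→ n1, —c→ n0
  n1 = 0 | ∅
Coarsest stable partition (strong bisimilarity classes):
  B0 = {m0, n0}
  B1 = {m1, n1}
m0 ∈ B0, n0 ∈ B0 → same block

YES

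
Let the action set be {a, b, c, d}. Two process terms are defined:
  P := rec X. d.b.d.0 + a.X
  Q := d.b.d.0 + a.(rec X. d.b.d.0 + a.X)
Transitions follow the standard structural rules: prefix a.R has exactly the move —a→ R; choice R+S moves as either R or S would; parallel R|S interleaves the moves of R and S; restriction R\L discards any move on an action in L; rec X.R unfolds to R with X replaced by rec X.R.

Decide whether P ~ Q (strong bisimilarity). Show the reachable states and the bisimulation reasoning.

YES

Reachable graph of P (4 states):
  m0 = rec X. d.b.d.0 + a.X → =a=> m0, =d=> m1
  m1 = b.d.0 → =b=> m2
  m2 = d.0 → =d=> m3
  m3 = 0 → deadlocked
Reachable graph of Q (5 states):
  n0 = d.b.d.0 + a.(rec X. d.b.d.0 + a.X) → =a=> n1, =d=> n2
  n1 = rec X. d.b.d.0 + a.X → =a=> n1, =d=> n2
  n2 = b.d.0 → =b=> n3
  n3 = d.0 → =d=> n4
  n4 = 0 → deadlocked
Partition-refinement fixed point:
  B0 = {m0, n0, n1}
  B1 = {m1, n2}
  B2 = {m2, n3}
  B3 = {m3, n4}
m0 ∈ B0, n0 ∈ B0 → same block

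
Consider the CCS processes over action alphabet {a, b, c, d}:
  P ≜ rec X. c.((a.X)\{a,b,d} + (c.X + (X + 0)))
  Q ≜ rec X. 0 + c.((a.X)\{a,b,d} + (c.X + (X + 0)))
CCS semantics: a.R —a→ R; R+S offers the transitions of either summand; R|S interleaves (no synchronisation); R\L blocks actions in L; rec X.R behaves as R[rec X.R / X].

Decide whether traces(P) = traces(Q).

P's transition system — 2 states:
  p0 = rec X. c.((a.X)\{a,b,d} + (c.X + (X + 0))) has moves —c→ p1
  p1 = (a.(rec X. c.((a.X)\{a,b,d} + (c.X + (X + 0)))))\{a,b,d} + (c.(rec X. c.((a.X)\{a,b,d} + (c.X + (X + 0)))) + ((rec X. c.((a.X)\{a,b,d} + (c.X + (X + 0)))) + 0)) has moves —c→ p0, —c→ p1
Q's transition system — 2 states:
  q0 = rec X. 0 + c.((a.X)\{a,b,d} + (c.X + (X + 0))) has moves —c→ q1
  q1 = (a.(rec X. 0 + c.((a.X)\{a,b,d} + (c.X + (X + 0)))))\{a,b,d} + (c.(rec X. 0 + c.((a.X)\{a,b,d} + (c.X + (X + 0)))) + ((rec X. 0 + c.((a.X)\{a,b,d} + (c.X + (X + 0)))) + 0)) has moves —c→ q0, —c→ q1
Coarsest stable partition (strong bisimilarity classes):
  B0 = {p0, p1, q0, q1}
p0 ∈ B0, q0 ∈ B0 → same block
Bisimilar ⇒ trace-equivalent.

traces(P) = traces(Q)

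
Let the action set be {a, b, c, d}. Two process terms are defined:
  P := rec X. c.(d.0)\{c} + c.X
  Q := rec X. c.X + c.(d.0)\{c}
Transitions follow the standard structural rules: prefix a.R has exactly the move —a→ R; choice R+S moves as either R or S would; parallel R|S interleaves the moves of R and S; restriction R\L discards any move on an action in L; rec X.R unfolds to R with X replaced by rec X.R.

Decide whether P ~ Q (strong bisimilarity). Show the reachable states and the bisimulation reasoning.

LTS(P): 3 reachable states
  u0 = rec X. c.(d.0)\{c} + c.X ⊢ --c--▸ u0, --c--▸ u1
  u1 = (d.0)\{c} ⊢ --d--▸ u2
  u2 = 0\{c} ⊢ ∅
LTS(Q): 3 reachable states
  v0 = rec X. c.X + c.(d.0)\{c} ⊢ --c--▸ v0, --c--▸ v1
  v1 = (d.0)\{c} ⊢ --d--▸ v2
  v2 = 0\{c} ⊢ ∅
Coarsest stable partition (strong bisimilarity classes):
  B0 = {u0, v0}
  B1 = {u1, v1}
  B2 = {u2, v2}
u0 ∈ B0, v0 ∈ B0 → same block

P ~ Q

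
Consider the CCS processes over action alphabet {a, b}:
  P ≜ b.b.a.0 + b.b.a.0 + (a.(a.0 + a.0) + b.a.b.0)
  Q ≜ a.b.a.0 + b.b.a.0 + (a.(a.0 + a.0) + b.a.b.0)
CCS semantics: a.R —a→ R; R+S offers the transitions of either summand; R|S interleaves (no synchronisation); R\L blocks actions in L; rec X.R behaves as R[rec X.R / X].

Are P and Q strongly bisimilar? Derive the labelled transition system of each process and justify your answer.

Reachable graph of P (7 states):
  u0 = b.b.a.0 + b.b.a.0 + (a.(a.0 + a.0) + b.a.b.0) | —a→ u1, —b→ u2, —b→ u3
  u1 = a.0 + a.0 | —a→ u4
  u2 = a.b.0 | —a→ u5
  u3 = b.a.0 | —b→ u6
  u4 = 0 | deadlocked
  u5 = b.0 | —b→ u4
  u6 = a.0 | —a→ u4
Reachable graph of Q (7 states):
  v0 = a.b.a.0 + b.b.a.0 + (a.(a.0 + a.0) + b.a.b.0) | —a→ v1, —a→ v2, —b→ v2, —b→ v3
  v1 = a.0 + a.0 | —a→ v4
  v2 = b.a.0 | —b→ v5
  v3 = a.b.0 | —a→ v6
  v4 = 0 | deadlocked
  v5 = a.0 | —a→ v4
  v6 = b.0 | —b→ v4
Partition-refinement fixed point:
  B0 = {u0}
  B1 = {u3, v2}
  B2 = {u1, u6, v1, v5}
  B3 = {u4, v4}
  B4 = {u2, v3}
  B5 = {u5, v6}
  B6 = {v0}
u0 ∈ B0, v0 ∈ B6 → different blocks

not bisimilar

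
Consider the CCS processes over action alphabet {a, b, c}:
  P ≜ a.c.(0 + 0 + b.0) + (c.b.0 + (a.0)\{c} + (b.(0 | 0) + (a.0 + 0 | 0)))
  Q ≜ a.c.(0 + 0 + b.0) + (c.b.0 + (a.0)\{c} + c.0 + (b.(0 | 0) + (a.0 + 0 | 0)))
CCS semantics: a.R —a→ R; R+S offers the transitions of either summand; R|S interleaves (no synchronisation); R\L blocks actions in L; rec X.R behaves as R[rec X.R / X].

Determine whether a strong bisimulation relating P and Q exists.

LTS(P): 7 reachable states
  s0 = a.c.(0 + 0 + b.0) + (c.b.0 + (a.0)\{c} + (b.(0 | 0) + (a.0 + 0 | 0))) :: =a=> s1, =a=> s2, =a=> s3, =b=> s4, =c=> s5
  s1 = 0 :: ·
  s2 = 0\{c} :: ·
  s3 = c.(0 + 0 + b.0) :: =c=> s6
  s4 = 0 | 0 :: ·
  s5 = b.0 :: =b=> s1
  s6 = 0 + 0 + b.0 :: =b=> s1
LTS(Q): 7 reachable states
  t0 = a.c.(0 + 0 + b.0) + (c.b.0 + (a.0)\{c} + c.0 + (b.(0 | 0) + (a.0 + 0 | 0))) :: =a=> t1, =a=> t2, =a=> t3, =b=> t4, =c=> t1, =c=> t5
  t1 = 0 :: ·
  t2 = 0\{c} :: ·
  t3 = c.(0 + 0 + b.0) :: =c=> t6
  t4 = 0 | 0 :: ·
  t5 = b.0 :: =b=> t1
  t6 = 0 + 0 + b.0 :: =b=> t1
Partition-refinement fixed point:
  B0 = {s0}
  B1 = {s1, s2, s4, t1, t2, t4}
  B2 = {s3, t3}
  B3 = {s5, s6, t5, t6}
  B4 = {t0}
s0 ∈ B0, t0 ∈ B4 → different blocks

P ≁ Q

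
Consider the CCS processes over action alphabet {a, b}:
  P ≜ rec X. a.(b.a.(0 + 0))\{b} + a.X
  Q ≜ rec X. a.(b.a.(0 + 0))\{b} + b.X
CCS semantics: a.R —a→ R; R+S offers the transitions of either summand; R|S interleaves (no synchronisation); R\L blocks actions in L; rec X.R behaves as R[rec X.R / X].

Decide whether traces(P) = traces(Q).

trace-distinct — witness ⟨aa⟩

LTS(P): 2 reachable states
  s0 = rec X. a.(b.a.(0 + 0))\{b} + a.X → =a=> s0, =a=> s1
  s1 = (b.a.(0 + 0))\{b} → ·
LTS(Q): 2 reachable states
  t0 = rec X. a.(b.a.(0 + 0))\{b} + b.X → =a=> t1, =b=> t0
  t1 = (b.a.(0 + 0))\{b} → ·
Run σ = ⟨aa⟩ on P: start {s0}
  [1] a ⇒ {s0, s1}
  [2] a ⇒ {s0, s1}
  P completes σ.
Run σ = ⟨aa⟩ on Q: start {t0}
  [1] a ⇒ {t1}
  [2] a ⇒ ∅ (Q stuck)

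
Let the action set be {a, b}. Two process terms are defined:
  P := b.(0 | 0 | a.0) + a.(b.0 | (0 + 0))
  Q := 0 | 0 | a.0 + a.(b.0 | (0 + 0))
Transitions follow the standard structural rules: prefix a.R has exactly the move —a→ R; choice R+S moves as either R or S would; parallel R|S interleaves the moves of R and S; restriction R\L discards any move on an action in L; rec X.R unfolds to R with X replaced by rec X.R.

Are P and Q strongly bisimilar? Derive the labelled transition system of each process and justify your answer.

Reachable graph of P (5 states):
  u0 = b.(0 | 0 | a.0) + a.(b.0 | (0 + 0)) has moves --a--▸ u1, --b--▸ u2
  u1 = b.0 | (0 + 0) has moves --b--▸ u3
  u2 = 0 | 0 | a.0 has moves --a--▸ u4
  u3 = 0 | (0 + 0) has moves (no moves)
  u4 = 0 | 0 | 0 has moves (no moves)
Reachable graph of Q (4 states):
  v0 = 0 | 0 | a.0 + a.(b.0 | (0 + 0)) has moves --a--▸ v1, --a--▸ v2
  v1 = 0 | 0 | 0 has moves (no moves)
  v2 = b.0 | (0 + 0) has moves --b--▸ v3
  v3 = 0 | (0 + 0) has moves (no moves)
Bisimilarity quotient blocks:
  B0 = {u0}
  B1 = {u1, v2}
  B2 = {u3, u4, v1, v3}
  B3 = {u2}
  B4 = {v0}
u0 ∈ B0, v0 ∈ B4 → different blocks

NO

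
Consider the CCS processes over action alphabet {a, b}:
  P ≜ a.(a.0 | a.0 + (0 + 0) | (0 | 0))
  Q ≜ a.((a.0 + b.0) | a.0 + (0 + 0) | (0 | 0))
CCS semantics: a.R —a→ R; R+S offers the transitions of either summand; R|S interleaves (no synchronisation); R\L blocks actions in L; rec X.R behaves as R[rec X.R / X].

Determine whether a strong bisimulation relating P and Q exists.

NO

LTS(P): 5 reachable states
  p0 = a.(a.0 | a.0 + (0 + 0) | (0 | 0)) | —a→ p1
  p1 = a.0 | a.0 + (0 + 0) | (0 | 0) | —a→ p2, —a→ p3
  p2 = 0 | a.0 | —a→ p4
  p3 = a.0 | 0 | —a→ p4
  p4 = 0 | 0 | ·
LTS(Q): 5 reachable states
  q0 = a.((a.0 + b.0) | a.0 + (0 + 0) | (0 | 0)) | —a→ q1
  q1 = (a.0 + b.0) | a.0 + (0 + 0) | (0 | 0) | —a→ q2, —a→ q3, —b→ q3
  q2 = (a.0 + b.0) | 0 | —a→ q4, —b→ q4
  q3 = 0 | a.0 | —a→ q4
  q4 = 0 | 0 | ·
Bisimilarity quotient blocks:
  B0 = {p0}
  B1 = {p1}
  B2 = {p2, p3, q3}
  B3 = {p4, q4}
  B4 = {q0}
  B5 = {q1}
  B6 = {q2}
p0 ∈ B0, q0 ∈ B4 → different blocks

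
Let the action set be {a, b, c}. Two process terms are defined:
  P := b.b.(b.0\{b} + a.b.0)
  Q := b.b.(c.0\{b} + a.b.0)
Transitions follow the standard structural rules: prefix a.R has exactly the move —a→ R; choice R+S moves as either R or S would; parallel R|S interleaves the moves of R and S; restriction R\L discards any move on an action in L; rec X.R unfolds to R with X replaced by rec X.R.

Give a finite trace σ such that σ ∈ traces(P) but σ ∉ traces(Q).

bbb

Reachable graph of P (6 states):
  u0 = b.b.(b.0\{b} + a.b.0) → ··b··> u1
  u1 = b.(b.0\{b} + a.b.0) → ··b··> u2
  u2 = b.0\{b} + a.b.0 → ··a··> u3, ··b··> u4
  u3 = b.0 → ··b··> u5
  u4 = 0\{b} → deadlocked
  u5 = 0 → deadlocked
Reachable graph of Q (6 states):
  v0 = b.b.(c.0\{b} + a.b.0) → ··b··> v1
  v1 = b.(c.0\{b} + a.b.0) → ··b··> v2
  v2 = c.0\{b} + a.b.0 → ··a··> v3, ··c··> v4
  v3 = b.0 → ··b··> v5
  v4 = 0\{b} → deadlocked
  v5 = 0 → deadlocked
Executing bbb from P (initial set {u0}):
  step 1 (b): {u1}
  step 2 (b): {u2}
  step 3 (b): {u4}
  P completes σ.
Executing bbb from Q (initial set {v0}):
  step 1 (b): {v1}
  step 2 (b): {v2}
  step 3 (b): ∅  — Q cannot continue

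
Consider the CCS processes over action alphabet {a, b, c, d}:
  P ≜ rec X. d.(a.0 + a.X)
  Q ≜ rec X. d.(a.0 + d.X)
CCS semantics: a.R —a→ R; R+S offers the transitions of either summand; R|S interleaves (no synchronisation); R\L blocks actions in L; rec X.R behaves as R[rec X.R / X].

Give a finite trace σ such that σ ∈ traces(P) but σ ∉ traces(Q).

dad

Reachable graph of P (3 states):
  m0 = rec X. d.(a.0 + a.X) ⊢ =d=> m1
  m1 = a.0 + a.(rec X. d.(a.0 + a.X)) ⊢ =a=> m0, =a=> m2
  m2 = 0 ⊢ stopped
Reachable graph of Q (3 states):
  n0 = rec X. d.(a.0 + d.X) ⊢ =d=> n1
  n1 = a.0 + d.(rec X. d.(a.0 + d.X)) ⊢ =a=> n2, =d=> n0
  n2 = 0 ⊢ stopped
Trace ⟨dad⟩ through P, begin at {m0}:
  [1] d ⇒ {m1}
  [2] a ⇒ {m0, m2}
  [3] d ⇒ {m1}
  ✓ P
Trace ⟨dad⟩ through Q, begin at {n0}:
  [1] d ⇒ {n1}
  [2] a ⇒ {n2}
  [3] d ⇒ ∅ (Q stuck)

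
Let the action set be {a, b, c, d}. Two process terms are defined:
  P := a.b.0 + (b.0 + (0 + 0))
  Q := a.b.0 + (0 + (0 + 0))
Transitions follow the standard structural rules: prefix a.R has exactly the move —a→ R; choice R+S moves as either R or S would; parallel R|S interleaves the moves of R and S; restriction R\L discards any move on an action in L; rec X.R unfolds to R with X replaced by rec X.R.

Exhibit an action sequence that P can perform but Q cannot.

b

LTS(P): 3 reachable states
  m0 = a.b.0 + (b.0 + (0 + 0)) has moves —a→ m1, —b→ m2
  m1 = b.0 has moves —b→ m2
  m2 = 0 has moves stopped
LTS(Q): 3 reachable states
  n0 = a.b.0 + (0 + (0 + 0)) has moves —a→ n1
  n1 = b.0 has moves —b→ n2
  n2 = 0 has moves stopped
Trace ⟨b⟩ through P, begin at {m0}:
  step 1 (b): {m2}
  — P admits the full trace.
Trace ⟨b⟩ through Q, begin at {n0}:
  step 1 (b): ∅  — Q cannot continue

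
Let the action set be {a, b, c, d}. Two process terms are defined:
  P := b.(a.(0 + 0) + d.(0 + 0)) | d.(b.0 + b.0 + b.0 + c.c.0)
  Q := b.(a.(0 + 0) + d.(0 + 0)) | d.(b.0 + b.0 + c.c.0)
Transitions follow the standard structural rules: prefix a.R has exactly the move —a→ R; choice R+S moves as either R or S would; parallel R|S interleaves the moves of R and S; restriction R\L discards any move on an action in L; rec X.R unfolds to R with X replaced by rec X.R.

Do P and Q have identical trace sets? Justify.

P's transition system — 12 states:
  p0 = b.(a.(0 + 0) + d.(0 + 0)) | d.(b.0 + b.0 + b.0 + c.c.0) has moves --b--▸ p1, --d--▸ p2
  p1 = (a.(0 + 0) + d.(0 + 0)) | d.(b.0 + b.0 + b.0 + c.c.0) has moves --a--▸ p3, --d--▸ p3, --d--▸ p4
  p2 = b.(a.(0 + 0) + d.(0 + 0)) | (b.0 + b.0 + b.0 + c.c.0) has moves --b--▸ p4, --b--▸ p5, --c--▸ p6
  p3 = (0 + 0) | d.(b.0 + b.0 + b.0 + c.c.0) has moves --d--▸ p7
  p4 = (a.(0 + 0) + d.(0 + 0)) | (b.0 + b.0 + b.0 + c.c.0) has moves --a--▸ p7, --b--▸ p8, --c--▸ p9, --d--▸ p7
  p5 = b.(a.(0 + 0) + d.(0 + 0)) | 0 has moves --b--▸ p8
  p6 = b.(a.(0 + 0) + d.(0 + 0)) | c.0 has moves --b--▸ p9, --c--▸ p5
  p7 = (0 + 0) | (b.0 + b.0 + b.0 + c.c.0) has moves --b--▸ p10, --c--▸ p11
  p8 = (a.(0 + 0) + d.(0 + 0)) | 0 has moves --a--▸ p10, --d--▸ p10
  p9 = (a.(0 + 0) + d.(0 + 0)) | c.0 has moves --a--▸ p11, --c--▸ p8, --d--▸ p11
  p10 = (0 + 0) | 0 has moves deadlocked
  p11 = (0 + 0) | c.0 has moves --c--▸ p10
Q's transition system — 12 states:
  q0 = b.(a.(0 + 0) + d.(0 + 0)) | d.(b.0 + b.0 + c.c.0) has moves --b--▸ q1, --d--▸ q2
  q1 = (a.(0 + 0) + d.(0 + 0)) | d.(b.0 + b.0 + c.c.0) has moves --a--▸ q3, --d--▸ q3, --d--▸ q4
  q2 = b.(a.(0 + 0) + d.(0 + 0)) | (b.0 + b.0 + c.c.0) has moves --b--▸ q4, --b--▸ q5, --c--▸ q6
  q3 = (0 + 0) | d.(b.0 + b.0 + c.c.0) has moves --d--▸ q7
  q4 = (a.(0 + 0) + d.(0 + 0)) | (b.0 + b.0 + c.c.0) has moves --a--▸ q7, --b--▸ q8, --c--▸ q9, --d--▸ q7
  q5 = b.(a.(0 + 0) + d.(0 + 0)) | 0 has moves --b--▸ q8
  q6 = b.(a.(0 + 0) + d.(0 + 0)) | c.0 has moves --b--▸ q9, --c--▸ q5
  q7 = (0 + 0) | (b.0 + b.0 + c.c.0) has moves --b--▸ q10, --c--▸ q11
  q8 = (a.(0 + 0) + d.(0 + 0)) | 0 has moves --a--▸ q10, --d--▸ q10
  q9 = (a.(0 + 0) + d.(0 + 0)) | c.0 has moves --a--▸ q11, --c--▸ q8, --d--▸ q11
  q10 = (0 + 0) | 0 has moves deadlocked
  q11 = (0 + 0) | c.0 has moves --c--▸ q10
Partition-refinement fixed point:
  B0 = {p0, q0}
  B1 = {p2, q2}
  B2 = {p4, q4}
  B3 = {p7, q7}
  B4 = {p11, q11}
  B5 = {p10, q10}
  B6 = {p8, q8}
  B7 = {p9, q9}
  B8 = {p6, q6}
  B9 = {p5, q5}
  B10 = {p1, q1}
  B11 = {p3, q3}
p0 ∈ B0, q0 ∈ B0 → same block
Bisimilar ⇒ trace-equivalent.

trace-equivalent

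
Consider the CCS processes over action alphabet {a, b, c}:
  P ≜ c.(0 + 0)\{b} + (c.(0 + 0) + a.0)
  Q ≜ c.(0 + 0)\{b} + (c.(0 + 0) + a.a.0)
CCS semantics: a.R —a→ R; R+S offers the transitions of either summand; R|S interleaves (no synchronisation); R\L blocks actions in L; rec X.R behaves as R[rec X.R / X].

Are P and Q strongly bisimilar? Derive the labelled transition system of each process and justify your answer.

LTS(P): 4 reachable states
  p0 = c.(0 + 0)\{b} + (c.(0 + 0) + a.0) → =a=> p1, =c=> p2, =c=> p3
  p1 = 0 → (no moves)
  p2 = (0 + 0)\{b} → (no moves)
  p3 = 0 + 0 → (no moves)
LTS(Q): 5 reachable states
  q0 = c.(0 + 0)\{b} + (c.(0 + 0) + a.a.0) → =a=> q1, =c=> q2, =c=> q3
  q1 = a.0 → =a=> q4
  q2 = (0 + 0)\{b} → (no moves)
  q3 = 0 + 0 → (no moves)
  q4 = 0 → (no moves)
Bisimilarity quotient blocks:
  B0 = {p0}
  B1 = {p1, p2, p3, q2, q3, q4}
  B2 = {q0}
  B3 = {q1}
p0 ∈ B0, q0 ∈ B2 → different blocks

NO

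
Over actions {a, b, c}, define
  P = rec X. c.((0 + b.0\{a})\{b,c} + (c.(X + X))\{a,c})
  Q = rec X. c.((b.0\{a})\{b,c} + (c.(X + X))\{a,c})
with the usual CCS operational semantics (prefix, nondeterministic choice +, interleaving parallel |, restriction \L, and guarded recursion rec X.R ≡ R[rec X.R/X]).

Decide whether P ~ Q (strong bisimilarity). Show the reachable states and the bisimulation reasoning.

Reachable graph of P (2 states):
  p0 = rec X. c.((0 + b.0\{a})\{b,c} + (c.(X + X))\{a,c}) has moves ··c··> p1
  p1 = (0 + b.0\{a})\{b,c} + (c.((rec X. c.((0 + b.0\{a})\{b,c} + (c.(X + X))\{a,c})) + (rec X. c.((0 + b.0\{a})\{b,c} + (c.(X + X))\{a,c}))))\{a,c} has moves ·
Reachable graph of Q (2 states):
  q0 = rec X. c.((b.0\{a})\{b,c} + (c.(X + X))\{a,c}) has moves ··c··> q1
  q1 = (b.0\{a})\{b,c} + (c.((rec X. c.((b.0\{a})\{b,c} + (c.(X + X))\{a,c})) + (rec X. c.((b.0\{a})\{b,c} + (c.(X + X))\{a,c}))))\{a,c} has moves ·
Coarsest stable partition (strong bisimilarity classes):
  B0 = {p0, q0}
  B1 = {p1, q1}
p0 ∈ B0, q0 ∈ B0 → same block

YES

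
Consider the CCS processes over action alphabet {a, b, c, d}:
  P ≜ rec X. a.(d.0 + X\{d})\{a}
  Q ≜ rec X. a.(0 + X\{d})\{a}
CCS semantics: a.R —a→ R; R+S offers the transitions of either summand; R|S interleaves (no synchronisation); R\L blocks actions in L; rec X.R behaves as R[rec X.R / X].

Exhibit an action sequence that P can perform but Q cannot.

ad

Reachable graph of P (3 states):
  p0 = rec X. a.(d.0 + X\{d})\{a} :: =a=> p1
  p1 = (d.0 + (rec X. a.(d.0 + X\{d})\{a})\{d})\{a} :: =d=> p2
  p2 = 0\{a} :: deadlocked
Reachable graph of Q (2 states):
  q0 = rec X. a.(0 + X\{d})\{a} :: =a=> q1
  q1 = (0 + (rec X. a.(0 + X\{d})\{a})\{d})\{a} :: deadlocked
Executing ad from P (initial set {p0}):
  step 1 (a): {p1}
  step 2 (d): {p2}
  ✓ P
Executing ad from Q (initial set {q0}):
  step 1 (a): {q1}
  step 2 (d): no successor for Q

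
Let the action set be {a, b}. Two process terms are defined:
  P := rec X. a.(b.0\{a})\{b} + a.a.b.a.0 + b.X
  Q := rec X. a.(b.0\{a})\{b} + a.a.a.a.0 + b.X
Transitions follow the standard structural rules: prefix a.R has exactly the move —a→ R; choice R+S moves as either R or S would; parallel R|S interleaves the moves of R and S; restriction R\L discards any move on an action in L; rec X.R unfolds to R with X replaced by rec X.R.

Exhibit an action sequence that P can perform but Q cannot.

aab

Reachable graph of P (6 states):
  u0 = rec X. a.(b.0\{a})\{b} + a.a.b.a.0 + b.X → --a--▸ u1, --a--▸ u2, --b--▸ u0
  u1 = (b.0\{a})\{b} → deadlocked
  u2 = a.b.a.0 → --a--▸ u3
  u3 = b.a.0 → --b--▸ u4
  u4 = a.0 → --a--▸ u5
  u5 = 0 → deadlocked
Reachable graph of Q (6 states):
  v0 = rec X. a.(b.0\{a})\{b} + a.a.a.a.0 + b.X → --a--▸ v1, --a--▸ v2, --b--▸ v0
  v1 = (b.0\{a})\{b} → deadlocked
  v2 = a.a.a.0 → --a--▸ v3
  v3 = a.a.0 → --a--▸ v4
  v4 = a.0 → --a--▸ v5
  v5 = 0 → deadlocked
Executing aab from P (initial set {u0}):
  [1] a ⇒ {u1, u2}
  [2] a ⇒ {u3}
  [3] b ⇒ {u4}
  ✓ P
Executing aab from Q (initial set {v0}):
  [1] a ⇒ {v1, v2}
  [2] a ⇒ {v3}
  [3] b ⇒ ∅  — Q cannot continue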